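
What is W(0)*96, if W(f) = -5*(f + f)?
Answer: 0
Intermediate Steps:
W(f) = -10*f
W(0)*96 = -10*0*96 = 0*96 = 0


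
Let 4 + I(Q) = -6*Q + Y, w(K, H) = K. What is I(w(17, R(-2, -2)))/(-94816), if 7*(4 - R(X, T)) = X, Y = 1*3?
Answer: 103/94816 ≈ 0.0010863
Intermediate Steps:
Y = 3
R(X, T) = 4 - X/7
I(Q) = -1 - 6*Q (I(Q) = -4 + (-6*Q + 3) = -4 + (3 - 6*Q) = -1 - 6*Q)
I(w(17, R(-2, -2)))/(-94816) = (-1 - 6*17)/(-94816) = (-1 - 102)*(-1/94816) = -103*(-1/94816) = 103/94816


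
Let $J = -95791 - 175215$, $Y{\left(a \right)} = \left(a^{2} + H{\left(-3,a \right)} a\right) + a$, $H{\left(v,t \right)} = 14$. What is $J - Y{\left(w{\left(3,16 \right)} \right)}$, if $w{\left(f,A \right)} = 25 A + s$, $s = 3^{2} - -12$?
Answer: $-454562$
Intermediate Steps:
$s = 21$ ($s = 9 + 12 = 21$)
$w{\left(f,A \right)} = 21 + 25 A$ ($w{\left(f,A \right)} = 25 A + 21 = 21 + 25 A$)
$Y{\left(a \right)} = a^{2} + 15 a$ ($Y{\left(a \right)} = \left(a^{2} + 14 a\right) + a = a^{2} + 15 a$)
$J = -271006$
$J - Y{\left(w{\left(3,16 \right)} \right)} = -271006 - \left(21 + 25 \cdot 16\right) \left(15 + \left(21 + 25 \cdot 16\right)\right) = -271006 - \left(21 + 400\right) \left(15 + \left(21 + 400\right)\right) = -271006 - 421 \left(15 + 421\right) = -271006 - 421 \cdot 436 = -271006 - 183556 = -454562$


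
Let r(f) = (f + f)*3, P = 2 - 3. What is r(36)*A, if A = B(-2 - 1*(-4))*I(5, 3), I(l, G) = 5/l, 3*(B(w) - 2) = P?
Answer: 360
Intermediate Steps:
P = -1
B(w) = 5/3 (B(w) = 2 + (⅓)*(-1) = 2 - ⅓ = 5/3)
r(f) = 6*f (r(f) = (2*f)*3 = 6*f)
A = 5/3 (A = 5*(5/5)/3 = 5*(5*(⅕))/3 = (5/3)*1 = 5/3 ≈ 1.6667)
r(36)*A = (6*36)*(5/3) = 216*(5/3) = 360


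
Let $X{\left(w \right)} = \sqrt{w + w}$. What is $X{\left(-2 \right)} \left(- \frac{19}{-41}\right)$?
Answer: $\frac{38 i}{41} \approx 0.92683 i$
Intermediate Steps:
$X{\left(w \right)} = \sqrt{2} \sqrt{w}$ ($X{\left(w \right)} = \sqrt{2 w} = \sqrt{2} \sqrt{w}$)
$X{\left(-2 \right)} \left(- \frac{19}{-41}\right) = \sqrt{2} \sqrt{-2} \left(- \frac{19}{-41}\right) = \sqrt{2} i \sqrt{2} \left(\left(-19\right) \left(- \frac{1}{41}\right)\right) = 2 i \frac{19}{41} = \frac{38 i}{41}$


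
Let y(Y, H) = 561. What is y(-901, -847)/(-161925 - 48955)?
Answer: -561/210880 ≈ -0.0026603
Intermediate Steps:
y(-901, -847)/(-161925 - 48955) = 561/(-161925 - 48955) = 561/(-210880) = 561*(-1/210880) = -561/210880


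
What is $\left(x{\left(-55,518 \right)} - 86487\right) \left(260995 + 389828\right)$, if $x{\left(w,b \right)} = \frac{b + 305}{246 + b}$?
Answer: $- \frac{43003289176635}{764} \approx -5.6287 \cdot 10^{10}$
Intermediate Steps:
$x{\left(w,b \right)} = \frac{305 + b}{246 + b}$
$\left(x{\left(-55,518 \right)} - 86487\right) \left(260995 + 389828\right) = \left(\frac{305 + 518}{246 + 518} - 86487\right) \left(260995 + 389828\right) = \left(\frac{1}{764} \cdot 823 - 86487\right) 650823 = \left(\frac{823}{764} - 86487\right) 650823 = \left(- \frac{66075245}{764}\right) 650823 = - \frac{43003289176635}{764}$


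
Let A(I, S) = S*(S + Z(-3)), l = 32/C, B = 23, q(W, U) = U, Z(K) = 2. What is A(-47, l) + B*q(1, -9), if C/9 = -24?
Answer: -151103/729 ≈ -207.27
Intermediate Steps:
C = -216 (C = 9*(-24) = -216)
l = -4/27 (l = 32/(-216) = 32*(-1/216) = -4/27 ≈ -0.14815)
A(I, S) = S*(2 + S) (A(I, S) = S*(S + 2) = S*(2 + S))
A(-47, l) + B*q(1, -9) = -4*(2 - 4/27)/27 + 23*(-9) = -4/27*50/27 - 207 = -200/729 - 207 = -151103/729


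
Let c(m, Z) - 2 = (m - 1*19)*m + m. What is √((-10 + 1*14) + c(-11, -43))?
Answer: 5*√13 ≈ 18.028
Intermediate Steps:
c(m, Z) = 2 + m + m*(-19 + m) (c(m, Z) = 2 + ((m - 1*19)*m + m) = 2 + ((m - 19)*m + m) = 2 + ((-19 + m)*m + m) = 2 + (m*(-19 + m) + m) = 2 + (m + m*(-19 + m)) = 2 + m + m*(-19 + m))
√((-10 + 1*14) + c(-11, -43)) = √((-10 + 1*14) + (2 + (-11)² - 18*(-11))) = √((-10 + 14) + (2 + 121 + 198)) = √(4 + 321) = √325 = 5*√13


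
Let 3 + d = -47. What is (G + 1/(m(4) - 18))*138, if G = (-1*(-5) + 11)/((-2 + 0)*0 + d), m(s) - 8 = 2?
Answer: -6141/100 ≈ -61.410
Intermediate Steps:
d = -50 (d = -3 - 47 = -50)
m(s) = 10 (m(s) = 8 + 2 = 10)
G = -8/25 (G = (-1*(-5) + 11)/((-2 + 0)*0 - 50) = (5 + 11)/(-2*0 - 50) = 16/(0 - 50) = 16/(-50) = 16*(-1/50) = -8/25 ≈ -0.32000)
(G + 1/(m(4) - 18))*138 = (-8/25 + 1/(10 - 18))*138 = (-8/25 + 1/(-8))*138 = (-8/25 - 1/8)*138 = -89/200*138 = -6141/100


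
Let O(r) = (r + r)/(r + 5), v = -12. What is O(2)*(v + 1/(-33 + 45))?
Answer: -143/21 ≈ -6.8095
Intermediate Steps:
O(r) = 2*r/(5 + r) (O(r) = (2*r)/(5 + r) = 2*r/(5 + r))
O(2)*(v + 1/(-33 + 45)) = (2*2/(5 + 2))*(-12 + 1/(-33 + 45)) = (2*2/7)*(-12 + 1/12) = (2*2*(⅐))*(-12 + 1/12) = (4/7)*(-143/12) = -143/21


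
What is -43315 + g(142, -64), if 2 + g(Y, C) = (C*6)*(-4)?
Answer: -41781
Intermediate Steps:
g(Y, C) = -2 - 24*C (g(Y, C) = -2 + (C*6)*(-4) = -2 + (6*C)*(-4) = -2 - 24*C)
-43315 + g(142, -64) = -43315 + (-2 - 24*(-64)) = -43315 + (-2 + 1536) = -43315 + 1534 = -41781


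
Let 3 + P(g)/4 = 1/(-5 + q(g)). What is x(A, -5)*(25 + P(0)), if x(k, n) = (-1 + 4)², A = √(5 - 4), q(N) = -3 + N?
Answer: 225/2 ≈ 112.50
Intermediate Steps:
A = 1 (A = √1 = 1)
x(k, n) = 9 (x(k, n) = 3² = 9)
P(g) = -12 + 4/(-8 + g) (P(g) = -12 + 4/(-5 + (-3 + g)) = -12 + 4/(-8 + g))
x(A, -5)*(25 + P(0)) = 9*(25 + 4*(25 - 3*0)/(-8 + 0)) = 9*(25 + 4*(25 + 0)/(-8)) = 9*(25 + 4*(-⅛)*25) = 9*(25 - 25/2) = 9*(25/2) = 225/2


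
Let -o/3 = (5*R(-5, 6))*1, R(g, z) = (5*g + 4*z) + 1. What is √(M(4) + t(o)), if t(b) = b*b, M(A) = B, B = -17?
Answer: I*√17 ≈ 4.1231*I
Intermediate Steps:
M(A) = -17
R(g, z) = 1 + 4*z + 5*g (R(g, z) = (4*z + 5*g) + 1 = 1 + 4*z + 5*g)
o = 0 (o = -3*5*(1 + 4*6 + 5*(-5)) = -3*5*(1 + 24 - 25) = -3*5*0 = -0 = -3*0 = 0)
t(b) = b²
√(M(4) + t(o)) = √(-17 + 0²) = √(-17 + 0) = √(-17) = I*√17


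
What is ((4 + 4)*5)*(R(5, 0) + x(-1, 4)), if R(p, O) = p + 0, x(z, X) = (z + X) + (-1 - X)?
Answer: 120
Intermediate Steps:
x(z, X) = -1 + z (x(z, X) = (X + z) + (-1 - X) = -1 + z)
R(p, O) = p
((4 + 4)*5)*(R(5, 0) + x(-1, 4)) = ((4 + 4)*5)*(5 + (-1 - 1)) = (8*5)*(5 - 2) = 40*3 = 120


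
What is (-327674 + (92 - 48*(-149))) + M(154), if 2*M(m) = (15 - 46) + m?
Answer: -640737/2 ≈ -3.2037e+5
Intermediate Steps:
M(m) = -31/2 + m/2 (M(m) = ((15 - 46) + m)/2 = (-31 + m)/2 = -31/2 + m/2)
(-327674 + (92 - 48*(-149))) + M(154) = (-327674 + (92 - 48*(-149))) + (-31/2 + (½)*154) = (-327674 + (92 + 7152)) + (-31/2 + 77) = (-327674 + 7244) + 123/2 = -320430 + 123/2 = -640737/2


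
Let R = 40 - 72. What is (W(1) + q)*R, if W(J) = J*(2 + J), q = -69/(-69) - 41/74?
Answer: -4080/37 ≈ -110.27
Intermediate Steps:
R = -32
q = 33/74 (q = -69*(-1/69) - 41*1/74 = 1 - 41/74 = 33/74 ≈ 0.44595)
(W(1) + q)*R = (1*(2 + 1) + 33/74)*(-32) = (1*3 + 33/74)*(-32) = (3 + 33/74)*(-32) = (255/74)*(-32) = -4080/37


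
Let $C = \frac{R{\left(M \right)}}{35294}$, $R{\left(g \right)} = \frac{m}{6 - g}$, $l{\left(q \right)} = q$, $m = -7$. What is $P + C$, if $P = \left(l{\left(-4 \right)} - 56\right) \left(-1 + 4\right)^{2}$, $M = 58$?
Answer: $- \frac{141579359}{262184} \approx -540.0$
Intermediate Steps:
$R{\left(g \right)} = - \frac{7}{6 - g}$
$C = \frac{1}{262184}$ ($C = \frac{7 \frac{1}{-6 + 58}}{35294} = \frac{7}{52} \cdot \frac{1}{35294} = \frac{1}{262184} \approx 3.8141 \cdot 10^{-6}$)
$P = -540$ ($P = \left(-4 - 56\right) \left(-1 + 4\right)^{2} = - 60 \cdot 3^{2} = \left(-60\right) 9 = -540$)
$P + C = -540 + \frac{1}{262184} = - \frac{141579359}{262184}$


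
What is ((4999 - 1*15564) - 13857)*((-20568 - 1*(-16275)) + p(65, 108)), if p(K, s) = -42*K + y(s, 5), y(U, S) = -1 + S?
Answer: 171418018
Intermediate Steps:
p(K, s) = 4 - 42*K (p(K, s) = -42*K + (-1 + 5) = -42*K + 4 = 4 - 42*K)
((4999 - 1*15564) - 13857)*((-20568 - 1*(-16275)) + p(65, 108)) = ((4999 - 1*15564) - 13857)*((-20568 - 1*(-16275)) + (4 - 42*65)) = ((4999 - 15564) - 13857)*((-20568 + 16275) + (4 - 2730)) = (-10565 - 13857)*(-4293 - 2726) = -24422*(-7019) = 171418018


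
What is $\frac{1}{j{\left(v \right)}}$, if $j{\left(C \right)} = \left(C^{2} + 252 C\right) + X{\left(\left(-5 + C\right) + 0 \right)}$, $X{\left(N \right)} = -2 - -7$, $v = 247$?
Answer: $\frac{1}{123258} \approx 8.1131 \cdot 10^{-6}$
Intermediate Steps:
$X{\left(N \right)} = 5$ ($X{\left(N \right)} = -2 + 7 = 5$)
$j{\left(C \right)} = 5 + C^{2} + 252 C$ ($j{\left(C \right)} = \left(C^{2} + 252 C\right) + 5 = 5 + C^{2} + 252 C$)
$\frac{1}{j{\left(v \right)}} = \frac{1}{5 + 247^{2} + 252 \cdot 247} = \frac{1}{5 + 61009 + 62244} = \frac{1}{123258}$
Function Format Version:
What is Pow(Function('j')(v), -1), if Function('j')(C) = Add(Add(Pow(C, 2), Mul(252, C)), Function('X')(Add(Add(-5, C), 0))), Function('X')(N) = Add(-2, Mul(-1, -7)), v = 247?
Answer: Rational(1, 123258) ≈ 8.1131e-6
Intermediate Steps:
Function('X')(N) = 5 (Function('X')(N) = Add(-2, 7) = 5)
Function('j')(C) = Add(5, Pow(C, 2), Mul(252, C)) (Function('j')(C) = Add(Add(Pow(C, 2), Mul(252, C)), 5) = Add(5, Pow(C, 2), Mul(252, C)))
Pow(Function('j')(v), -1) = Pow(Add(5, Pow(247, 2), Mul(252, 247)), -1) = Pow(Add(5, 61009, 62244), -1) = Pow(123258, -1) = Rational(1, 123258)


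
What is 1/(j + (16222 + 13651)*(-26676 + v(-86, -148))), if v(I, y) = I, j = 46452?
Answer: -1/799414774 ≈ -1.2509e-9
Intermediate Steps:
1/(j + (16222 + 13651)*(-26676 + v(-86, -148))) = 1/(46452 + (16222 + 13651)*(-26676 - 86)) = 1/(46452 + 29873*(-26762)) = 1/(46452 - 799461226) = 1/(-799414774) = -1/799414774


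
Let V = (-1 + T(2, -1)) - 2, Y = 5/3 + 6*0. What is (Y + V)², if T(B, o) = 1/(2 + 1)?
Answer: 1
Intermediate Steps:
T(B, o) = ⅓ (T(B, o) = 1/3 = ⅓)
Y = 5/3 (Y = 5*(⅓) + 0 = 5/3 + 0 = 5/3 ≈ 1.6667)
V = -8/3 (V = (-1 + ⅓) - 2 = -⅔ - 2 = -8/3 ≈ -2.6667)
(Y + V)² = (5/3 - 8/3)² = (-1)² = 1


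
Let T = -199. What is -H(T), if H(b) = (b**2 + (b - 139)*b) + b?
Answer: -106664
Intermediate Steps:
H(b) = b + b**2 + b*(-139 + b) (H(b) = (b**2 + (-139 + b)*b) + b = (b**2 + b*(-139 + b)) + b = b + b**2 + b*(-139 + b))
-H(T) = -2*(-199)*(-69 - 199) = -2*(-199)*(-268) = -1*106664 = -106664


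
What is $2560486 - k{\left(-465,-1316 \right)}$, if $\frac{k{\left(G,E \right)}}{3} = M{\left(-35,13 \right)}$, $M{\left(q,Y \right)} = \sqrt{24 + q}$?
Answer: $2560486 - 3 i \sqrt{11} \approx 2.5605 \cdot 10^{6} - 9.9499 i$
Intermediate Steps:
$k{\left(G,E \right)} = 3 i \sqrt{11}$ ($k{\left(G,E \right)} = 3 \sqrt{24 - 35} = 3 \sqrt{-11} = 3 i \sqrt{11}$)
$2560486 - k{\left(-465,-1316 \right)} = 2560486 - 3 i \sqrt{11}$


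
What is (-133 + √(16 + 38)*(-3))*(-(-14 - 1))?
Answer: -1995 - 135*√6 ≈ -2325.7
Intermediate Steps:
(-133 + √(16 + 38)*(-3))*(-(-14 - 1)) = (-133 + √54*(-3))*(-1*(-15)) = (-133 + (3*√6)*(-3))*15 = (-133 - 9*√6)*15 = -1995 - 135*√6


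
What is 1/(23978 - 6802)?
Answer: 1/17176 ≈ 5.8221e-5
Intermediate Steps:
1/(23978 - 6802) = 1/17176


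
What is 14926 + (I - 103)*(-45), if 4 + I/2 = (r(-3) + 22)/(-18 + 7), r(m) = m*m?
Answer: 221921/11 ≈ 20175.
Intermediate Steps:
r(m) = m**2
I = -150/11 (I = -8 + 2*(((-3)**2 + 22)/(-18 + 7)) = -8 + 2*((9 + 22)/(-11)) = -8 + 2*(31*(-1/11)) = -8 + 2*(-31/11) = -8 - 62/11 = -150/11 ≈ -13.636)
14926 + (I - 103)*(-45) = 14926 + (-150/11 - 103)*(-45) = 14926 - 1283/11*(-45) = 14926 + 57735/11 = 221921/11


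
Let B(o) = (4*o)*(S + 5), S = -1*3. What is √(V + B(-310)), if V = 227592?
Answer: 2*√56278 ≈ 474.46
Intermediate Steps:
S = -3
B(o) = 8*o (B(o) = (4*o)*(-3 + 5) = (4*o)*2 = 8*o)
√(V + B(-310)) = √(227592 + 8*(-310)) = √(227592 - 2480) = √225112 = 2*√56278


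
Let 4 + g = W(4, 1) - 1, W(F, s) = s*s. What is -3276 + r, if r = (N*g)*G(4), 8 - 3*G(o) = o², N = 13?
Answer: -9412/3 ≈ -3137.3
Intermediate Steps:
W(F, s) = s²
G(o) = 8/3 - o²/3
g = -4 (g = -4 + (1² - 1) = -4 + (1 - 1) = -4 + 0 = -4)
r = 416/3 (r = (13*(-4))*(8/3 - ⅓*4²) = -52*(8/3 - ⅓*16) = -52*(8/3 - 16/3) = -52*(-8/3) = 416/3 ≈ 138.67)
-3276 + r = -3276 + 416/3 = -9412/3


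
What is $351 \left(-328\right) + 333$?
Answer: $-114795$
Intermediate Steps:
$351 \left(-328\right) + 333 = -115128 + 333 = -114795$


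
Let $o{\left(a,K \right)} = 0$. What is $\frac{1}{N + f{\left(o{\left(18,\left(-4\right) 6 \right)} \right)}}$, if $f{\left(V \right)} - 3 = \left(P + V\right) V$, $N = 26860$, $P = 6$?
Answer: $\frac{1}{26863} \approx 3.7226 \cdot 10^{-5}$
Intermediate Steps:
$f{\left(V \right)} = 3 + V \left(6 + V\right)$ ($f{\left(V \right)} = 3 + \left(6 + V\right) V = 3 + V \left(6 + V\right)$)
$\frac{1}{N + f{\left(o{\left(18,\left(-4\right) 6 \right)} \right)}} = \frac{1}{26860 + \left(3 + 0^{2} + 6 \cdot 0\right)} = \frac{1}{26860 + \left(3 + 0 + 0\right)} = \frac{1}{26860 + 3} = \frac{1}{26863}$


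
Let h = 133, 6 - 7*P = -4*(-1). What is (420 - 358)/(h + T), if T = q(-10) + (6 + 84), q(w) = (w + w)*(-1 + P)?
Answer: 434/1661 ≈ 0.26129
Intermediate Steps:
P = 2/7 (P = 6/7 - (-4)*(-1)/7 = 6/7 - ⅐*4 = 6/7 - 4/7 = 2/7 ≈ 0.28571)
q(w) = -10*w/7 (q(w) = (w + w)*(-1 + 2/7) = (2*w)*(-5/7) = -10*w/7)
T = 730/7 (T = -10/7*(-10) + (6 + 84) = 100/7 + 90 = 730/7 ≈ 104.29)
(420 - 358)/(h + T) = (420 - 358)/(133 + 730/7) = 62/(1661/7) = 62*(7/1661) = 434/1661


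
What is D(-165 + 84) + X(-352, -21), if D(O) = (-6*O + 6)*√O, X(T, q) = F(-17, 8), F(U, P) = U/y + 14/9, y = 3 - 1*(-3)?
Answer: -23/18 + 4428*I ≈ -1.2778 + 4428.0*I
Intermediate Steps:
y = 6 (y = 3 + 3 = 6)
F(U, P) = 14/9 + U/6 (F(U, P) = U/6 + 14/9 = 14/9 + U/6)
X(T, q) = -23/18 (X(T, q) = 14/9 + (⅙)*(-17) = 14/9 - 17/6 = -23/18)
D(O) = √O*(6 - 6*O) (D(O) = (6 - 6*O)*√O = √O*(6 - 6*O))
D(-165 + 84) + X(-352, -21) = 6*√(-165 + 84)*(1 - (-165 + 84)) - 23/18 = 6*√(-81)*(1 - 1*(-81)) - 23/18 = 6*(9*I)*(1 + 81) - 23/18 = 6*(9*I)*82 - 23/18 = 4428*I - 23/18 = -23/18 + 4428*I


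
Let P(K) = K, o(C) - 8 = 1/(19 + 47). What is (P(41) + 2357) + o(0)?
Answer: 158797/66 ≈ 2406.0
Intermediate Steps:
o(C) = 529/66 (o(C) = 8 + 1/(19 + 47) = 8 + 1/66 = 529/66)
(P(41) + 2357) + o(0) = (41 + 2357) + 529/66 = 2398 + 529/66 = 158797/66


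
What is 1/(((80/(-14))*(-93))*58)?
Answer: 7/215760 ≈ 3.2443e-5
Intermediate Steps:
1/(((80/(-14))*(-93))*58) = 1/(((80*(-1/14))*(-93))*58) = 1/(-40/7*(-93)*58) = 1/((3720/7)*58) = 1/(215760/7) = 7/215760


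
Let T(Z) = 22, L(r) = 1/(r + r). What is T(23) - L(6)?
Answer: 263/12 ≈ 21.917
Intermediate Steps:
L(r) = 1/(2*r)
T(23) - L(6) = 22 - 1/(2*6) = 22 - 1*1/12 = 22 - 1/12 = 263/12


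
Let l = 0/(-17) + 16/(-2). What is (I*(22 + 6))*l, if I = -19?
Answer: 4256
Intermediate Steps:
l = -8 (l = 0*(-1/17) + 16*(-½) = 0 - 8 = -8)
(I*(22 + 6))*l = -19*(22 + 6)*(-8) = -19*28*(-8) = -532*(-8) = 4256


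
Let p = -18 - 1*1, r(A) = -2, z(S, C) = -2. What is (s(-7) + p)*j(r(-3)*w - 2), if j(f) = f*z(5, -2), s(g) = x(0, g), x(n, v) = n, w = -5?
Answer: 304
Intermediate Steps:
p = -19 (p = -18 - 1 = -19)
s(g) = 0
j(f) = -2*f (j(f) = f*(-2) = -2*f)
(s(-7) + p)*j(r(-3)*w - 2) = (0 - 19)*(-2*(-2*(-5) - 2)) = -(-38)*(10 - 2) = -(-38)*8 = -19*(-16) = 304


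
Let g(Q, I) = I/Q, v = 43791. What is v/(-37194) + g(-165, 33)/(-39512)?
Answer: -1441885461/1224674440 ≈ -1.1774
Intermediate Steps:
v/(-37194) + g(-165, 33)/(-39512) = 43791/(-37194) + (33/(-165))/(-39512) = 43791*(-1/37194) + (33*(-1/165))*(-1/39512) = -14597/12398 - ⅕*(-1/39512) = -14597/12398 + 1/197560 = -1441885461/1224674440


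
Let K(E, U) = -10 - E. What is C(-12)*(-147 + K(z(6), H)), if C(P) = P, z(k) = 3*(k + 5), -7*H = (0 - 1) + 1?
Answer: 2280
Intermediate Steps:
H = 0 (H = -((0 - 1) + 1)/7 = -(-1 + 1)/7 = -⅐*0 = 0)
z(k) = 15 + 3*k (z(k) = 3*(5 + k) = 15 + 3*k)
C(-12)*(-147 + K(z(6), H)) = -12*(-147 + (-10 - (15 + 3*6))) = -12*(-147 + (-10 - (15 + 18))) = -12*(-147 + (-10 - 1*33)) = -12*(-147 + (-10 - 33)) = -12*(-147 - 43) = -12*(-190) = 2280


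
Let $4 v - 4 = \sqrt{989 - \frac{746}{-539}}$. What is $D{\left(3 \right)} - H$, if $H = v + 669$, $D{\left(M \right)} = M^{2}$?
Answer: $-661 - \frac{3 \sqrt{652443}}{308} \approx -668.87$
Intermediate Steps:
$v = 1 + \frac{3 \sqrt{652443}}{308}$ ($v = 1 + \frac{\sqrt{989 - \frac{746}{-539}}}{4} = 1 + \frac{\sqrt{989 - - \frac{746}{539}}}{4} = 1 + \frac{\sqrt{989 + \frac{746}{539}}}{4} = 1 + \frac{\sqrt{\frac{533817}{539}}}{4} = 1 + \frac{\frac{3}{77} \sqrt{652443}}{4} = 1 + \frac{3 \sqrt{652443}}{308} \approx 8.8676$)
$H = 670 + \frac{3 \sqrt{652443}}{308}$ ($H = \left(1 + \frac{3 \sqrt{652443}}{308}\right) + 669 = 670 + \frac{3 \sqrt{652443}}{308} \approx 677.87$)
$D{\left(3 \right)} - H = 3^{2} - \left(670 + \frac{3 \sqrt{652443}}{308}\right) = 9 - \left(670 + \frac{3 \sqrt{652443}}{308}\right) = -661 - \frac{3 \sqrt{652443}}{308}$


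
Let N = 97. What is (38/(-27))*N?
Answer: -3686/27 ≈ -136.52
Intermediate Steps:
(38/(-27))*N = (38/(-27))*97 = (38*(-1/27))*97 = -38/27*97 = -3686/27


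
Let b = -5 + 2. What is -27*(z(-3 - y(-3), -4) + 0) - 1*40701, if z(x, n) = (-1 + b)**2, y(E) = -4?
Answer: -41133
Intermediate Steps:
b = -3
z(x, n) = 16 (z(x, n) = (-1 - 3)**2 = (-4)**2 = 16)
-27*(z(-3 - y(-3), -4) + 0) - 1*40701 = -27*(16 + 0) - 1*40701 = -27*16 - 40701 = -432 - 40701 = -41133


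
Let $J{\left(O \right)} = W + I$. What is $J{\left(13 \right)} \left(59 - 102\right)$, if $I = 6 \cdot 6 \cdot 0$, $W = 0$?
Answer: $0$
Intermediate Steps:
$I = 0$ ($I = 36 \cdot 0 = 0$)
$J{\left(O \right)} = 0$ ($J{\left(O \right)} = 0 + 0 = 0$)
$J{\left(13 \right)} \left(59 - 102\right) = 0 \left(59 - 102\right) = 0 \left(-43\right) = 0$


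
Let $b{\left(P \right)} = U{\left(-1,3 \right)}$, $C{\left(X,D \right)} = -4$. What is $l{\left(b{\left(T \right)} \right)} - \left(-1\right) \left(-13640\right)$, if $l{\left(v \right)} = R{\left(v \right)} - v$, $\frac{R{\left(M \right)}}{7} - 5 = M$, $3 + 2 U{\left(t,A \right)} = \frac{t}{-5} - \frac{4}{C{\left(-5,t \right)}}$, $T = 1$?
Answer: $- \frac{68052}{5} \approx -13610.0$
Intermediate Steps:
$U{\left(t,A \right)} = -1 - \frac{t}{10}$ ($U{\left(t,A \right)} = - \frac{3}{2} + \frac{\frac{t}{-5} - \frac{4}{-4}}{2} = - \frac{3}{2} + \frac{t \left(- \frac{1}{5}\right) - -1}{2} = - \frac{3}{2} + \frac{- \frac{t}{5} + 1}{2} = - \frac{3}{2} + \frac{1 - \frac{t}{5}}{2} = - \frac{3}{2} - \left(- \frac{1}{2} + \frac{t}{10}\right) = -1 - \frac{t}{10}$)
$b{\left(P \right)} = - \frac{9}{10}$ ($b{\left(P \right)} = -1 - - \frac{1}{10} = -1 + \frac{1}{10} = - \frac{9}{10}$)
$R{\left(M \right)} = 35 + 7 M$
$l{\left(v \right)} = 35 + 6 v$ ($l{\left(v \right)} = \left(35 + 7 v\right) - v = 35 + 6 v$)
$l{\left(b{\left(T \right)} \right)} - \left(-1\right) \left(-13640\right) = \left(35 + 6 \left(- \frac{9}{10}\right)\right) - \left(-1\right) \left(-13640\right) = \left(35 - \frac{27}{5}\right) - 13640 = \frac{148}{5} - 13640 = - \frac{68052}{5}$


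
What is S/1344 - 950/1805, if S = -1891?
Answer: -49369/25536 ≈ -1.9333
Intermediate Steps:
S/1344 - 950/1805 = -1891/1344 - 950/1805 = -1891*1/1344 - 950*1/1805 = -1891/1344 - 10/19 = -49369/25536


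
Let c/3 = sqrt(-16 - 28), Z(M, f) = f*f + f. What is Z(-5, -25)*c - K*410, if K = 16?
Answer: -6560 + 3600*I*sqrt(11) ≈ -6560.0 + 11940.0*I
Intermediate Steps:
Z(M, f) = f + f**2 (Z(M, f) = f**2 + f = f + f**2)
c = 6*I*sqrt(11) (c = 3*sqrt(-16 - 28) = 3*sqrt(-44) = 3*(2*I*sqrt(11)) = 6*I*sqrt(11) ≈ 19.9*I)
Z(-5, -25)*c - K*410 = (-25*(1 - 25))*(6*I*sqrt(11)) - 16*410 = (-25*(-24))*(6*I*sqrt(11)) - 1*6560 = 600*(6*I*sqrt(11)) - 6560 = 3600*I*sqrt(11) - 6560 = -6560 + 3600*I*sqrt(11)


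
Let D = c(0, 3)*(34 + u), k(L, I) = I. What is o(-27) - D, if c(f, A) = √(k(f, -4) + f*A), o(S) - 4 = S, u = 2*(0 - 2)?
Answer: -23 - 60*I ≈ -23.0 - 60.0*I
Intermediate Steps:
u = -4 (u = 2*(-2) = -4)
o(S) = 4 + S
c(f, A) = √(-4 + A*f) (c(f, A) = √(-4 + f*A) = √(-4 + A*f))
D = 60*I (D = √(-4 + 3*0)*(34 - 4) = √(-4 + 0)*30 = √(-4)*30 = (2*I)*30 = 60*I ≈ 60.0*I)
o(-27) - D = (4 - 27) - 60*I = -23 - 60*I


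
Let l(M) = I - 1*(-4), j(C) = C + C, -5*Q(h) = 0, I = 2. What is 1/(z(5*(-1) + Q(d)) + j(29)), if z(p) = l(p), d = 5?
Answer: 1/64 ≈ 0.015625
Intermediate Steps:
Q(h) = 0 (Q(h) = -1/5*0 = 0)
j(C) = 2*C
l(M) = 6 (l(M) = 2 - 1*(-4) = 2 + 4 = 6)
z(p) = 6
1/(z(5*(-1) + Q(d)) + j(29)) = 1/(6 + 2*29) = 1/(6 + 58) = 1/64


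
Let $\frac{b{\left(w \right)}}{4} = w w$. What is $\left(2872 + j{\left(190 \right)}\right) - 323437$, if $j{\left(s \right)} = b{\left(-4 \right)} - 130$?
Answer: $-320631$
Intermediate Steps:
$b{\left(w \right)} = 4 w^{2}$ ($b{\left(w \right)} = 4 w w = 4 w^{2}$)
$j{\left(s \right)} = -66$ ($j{\left(s \right)} = 4 \left(-4\right)^{2} - 130 = 4 \cdot 16 - 130 = 64 - 130 = -66$)
$\left(2872 + j{\left(190 \right)}\right) - 323437 = \left(2872 - 66\right) - 323437 = 2806 - 323437 = -320631$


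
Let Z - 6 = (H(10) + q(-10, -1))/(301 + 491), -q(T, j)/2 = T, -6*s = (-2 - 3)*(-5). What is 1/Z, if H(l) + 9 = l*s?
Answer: 594/3541 ≈ 0.16775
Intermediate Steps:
s = -25/6 (s = -(-2 - 3)*(-5)/6 = -(-5)*(-5)/6 = -1/6*25 = -25/6 ≈ -4.1667)
H(l) = -9 - 25*l/6 (H(l) = -9 + l*(-25/6) = -9 - 25*l/6)
q(T, j) = -2*T
Z = 3541/594 (Z = 6 + ((-9 - 25/6*10) - 2*(-10))/(301 + 491) = 6 + ((-9 - 125/3) + 20)/792 = 6 + (-152/3 + 20)*(1/792) = 6 - 92/3*1/792 = 6 - 23/594 = 3541/594 ≈ 5.9613)
1/Z = 1/(3541/594) = 594/3541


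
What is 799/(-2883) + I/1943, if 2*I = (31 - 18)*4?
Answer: -1477499/5601669 ≈ -0.26376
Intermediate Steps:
I = 26 (I = ((31 - 18)*4)/2 = (13*4)/2 = (1/2)*52 = 26)
799/(-2883) + I/1943 = 799/(-2883) + 26/1943 = 799*(-1/2883) + 26*(1/1943) = -799/2883 + 26/1943 = -1477499/5601669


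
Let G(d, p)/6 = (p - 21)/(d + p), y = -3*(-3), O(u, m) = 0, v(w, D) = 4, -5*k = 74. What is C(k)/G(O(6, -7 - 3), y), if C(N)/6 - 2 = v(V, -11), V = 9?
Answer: -9/2 ≈ -4.5000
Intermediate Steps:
k = -74/5 (k = -1/5*74 = -74/5 ≈ -14.800)
C(N) = 36 (C(N) = 12 + 6*4 = 12 + 24 = 36)
y = 9
G(d, p) = 6*(-21 + p)/(d + p) (G(d, p) = 6*((p - 21)/(d + p)) = 6*((-21 + p)/(d + p)) = 6*(-21 + p)/(d + p))
C(k)/G(O(6, -7 - 3), y) = 36/((6*(-21 + 9)/(0 + 9))) = 36/((6*(-12)/9)) = 36/((6*(1/9)*(-12))) = 36/(-8) = 36*(-1/8) = -9/2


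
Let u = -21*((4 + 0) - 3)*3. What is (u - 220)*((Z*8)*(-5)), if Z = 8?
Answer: 90560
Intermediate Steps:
u = -63 (u = -21*(4 - 3)*3 = -21*3 = -63)
(u - 220)*((Z*8)*(-5)) = (-63 - 220)*((8*8)*(-5)) = -18112*(-5) = -283*(-320) = 90560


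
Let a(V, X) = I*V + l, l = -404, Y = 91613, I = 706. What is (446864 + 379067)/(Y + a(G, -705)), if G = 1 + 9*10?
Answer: 825931/155455 ≈ 5.3130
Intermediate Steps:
G = 91 (G = 1 + 90 = 91)
a(V, X) = -404 + 706*V (a(V, X) = 706*V - 404 = -404 + 706*V)
(446864 + 379067)/(Y + a(G, -705)) = (446864 + 379067)/(91613 + (-404 + 706*91)) = 825931/(91613 + (-404 + 64246)) = 825931/(91613 + 63842) = 825931/155455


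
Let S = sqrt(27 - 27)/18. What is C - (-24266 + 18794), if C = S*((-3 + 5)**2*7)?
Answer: 5472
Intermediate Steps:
S = 0 (S = sqrt(0)*(1/18) = 0*(1/18) = 0)
C = 0 (C = 0*((-3 + 5)**2*7) = 0*(2**2*7) = 0*(4*7) = 0*28 = 0)
C - (-24266 + 18794) = 0 - (-24266 + 18794) = 0 - 1*(-5472) = 0 + 5472 = 5472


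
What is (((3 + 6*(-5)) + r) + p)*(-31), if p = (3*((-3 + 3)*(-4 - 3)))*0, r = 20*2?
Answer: -403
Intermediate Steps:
r = 40
p = 0 (p = (3*(0*(-7)))*0 = (3*0)*0 = 0*0 = 0)
(((3 + 6*(-5)) + r) + p)*(-31) = (((3 + 6*(-5)) + 40) + 0)*(-31) = (((3 - 30) + 40) + 0)*(-31) = ((-27 + 40) + 0)*(-31) = (13 + 0)*(-31) = 13*(-31) = -403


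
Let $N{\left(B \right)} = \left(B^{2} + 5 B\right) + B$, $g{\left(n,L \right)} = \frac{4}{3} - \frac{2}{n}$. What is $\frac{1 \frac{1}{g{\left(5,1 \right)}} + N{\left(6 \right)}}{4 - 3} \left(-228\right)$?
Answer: $- \frac{116622}{7} \approx -16660.0$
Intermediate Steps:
$g{\left(n,L \right)} = \frac{4}{3} - \frac{2}{n}$ ($g{\left(n,L \right)} = 4 \cdot \frac{1}{3} - \frac{2}{n} = \frac{4}{3} - \frac{2}{n}$)
$N{\left(B \right)} = B^{2} + 6 B$
$\frac{1 \frac{1}{g{\left(5,1 \right)}} + N{\left(6 \right)}}{4 - 3} \left(-228\right) = \frac{1 \frac{1}{\frac{4}{3} - \frac{2}{5}} + 6 \left(6 + 6\right)}{4 - 3} \left(-228\right) = \frac{1 \frac{1}{\frac{4}{3} - \frac{2}{5}} + 6 \cdot 12}{1} \left(-228\right) = \left(1 \frac{1}{\frac{4}{3} - \frac{2}{5}} + 72\right) 1 \left(-228\right) = \left(1 \frac{1}{\frac{14}{15}} + 72\right) 1 \left(-228\right) = \left(1 \cdot \frac{15}{14} + 72\right) 1 \left(-228\right) = \left(\frac{15}{14} + 72\right) 1 \left(-228\right) = \frac{1023}{14} \cdot 1 \left(-228\right) = \frac{1023}{14} \left(-228\right) = - \frac{116622}{7}$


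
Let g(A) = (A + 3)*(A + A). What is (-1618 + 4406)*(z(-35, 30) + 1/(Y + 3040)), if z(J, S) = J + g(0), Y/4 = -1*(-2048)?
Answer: -274003943/2808 ≈ -97580.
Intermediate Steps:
Y = 8192 (Y = 4*(-1*(-2048)) = 4*2048 = 8192)
g(A) = 2*A*(3 + A) (g(A) = (3 + A)*(2*A) = 2*A*(3 + A))
z(J, S) = J (z(J, S) = J + 2*0*(3 + 0) = J + 2*0*3 = J + 0 = J)
(-1618 + 4406)*(z(-35, 30) + 1/(Y + 3040)) = (-1618 + 4406)*(-35 + 1/(8192 + 3040)) = 2788*(-35 + 1/11232) = 2788*(-393119/11232) = -274003943/2808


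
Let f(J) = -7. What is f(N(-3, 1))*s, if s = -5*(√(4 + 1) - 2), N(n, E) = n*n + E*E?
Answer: -70 + 35*√5 ≈ 8.2624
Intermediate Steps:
N(n, E) = E² + n² (N(n, E) = n² + E² = E² + n²)
s = 10 - 5*√5 (s = -5*(√5 - 2) = -5*(-2 + √5) = 10 - 5*√5 ≈ -1.1803)
f(N(-3, 1))*s = -7*(10 - 5*√5) = -70 + 35*√5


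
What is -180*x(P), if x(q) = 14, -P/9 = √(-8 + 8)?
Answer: -2520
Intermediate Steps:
P = 0 (P = -9*√(-8 + 8) = -9*√0 = -9*0 = 0)
-180*x(P) = -180*14 = -2520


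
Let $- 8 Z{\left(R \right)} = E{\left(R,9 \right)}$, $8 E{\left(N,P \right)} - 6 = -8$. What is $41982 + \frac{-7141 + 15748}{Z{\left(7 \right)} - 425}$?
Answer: $\frac{190212598}{4533} \approx 41962.0$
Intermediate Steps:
$E{\left(N,P \right)} = - \frac{1}{4}$ ($E{\left(N,P \right)} = \frac{3}{4} + \frac{1}{8} \left(-8\right) = \frac{3}{4} - 1 = - \frac{1}{4}$)
$Z{\left(R \right)} = \frac{1}{32}$ ($Z{\left(R \right)} = \left(- \frac{1}{8}\right) \left(- \frac{1}{4}\right) = \frac{1}{32}$)
$41982 + \frac{-7141 + 15748}{Z{\left(7 \right)} - 425} = 41982 + \frac{-7141 + 15748}{\frac{1}{32} - 425} = 41982 + \frac{8607}{- \frac{13599}{32}} = 41982 + 8607 \left(- \frac{32}{13599}\right) = 41982 - \frac{91808}{4533} = \frac{190212598}{4533}$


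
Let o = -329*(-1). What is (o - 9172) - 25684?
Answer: -34527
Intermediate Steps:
o = 329
(o - 9172) - 25684 = (329 - 9172) - 25684 = -8843 - 25684 = -34527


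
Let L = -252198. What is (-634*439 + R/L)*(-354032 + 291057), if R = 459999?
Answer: 491161061271925/28022 ≈ 1.7528e+10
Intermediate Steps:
(-634*439 + R/L)*(-354032 + 291057) = (-634*439 + 459999/(-252198))*(-354032 + 291057) = (-278326 + 459999*(-1/252198))*(-62975) = (-278326 - 51111/28022)*(-62975) = -7799302283/28022*(-62975) = 491161061271925/28022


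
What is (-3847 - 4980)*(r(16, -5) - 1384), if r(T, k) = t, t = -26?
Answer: 12446070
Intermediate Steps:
r(T, k) = -26
(-3847 - 4980)*(r(16, -5) - 1384) = (-3847 - 4980)*(-26 - 1384) = -8827*(-1410) = 12446070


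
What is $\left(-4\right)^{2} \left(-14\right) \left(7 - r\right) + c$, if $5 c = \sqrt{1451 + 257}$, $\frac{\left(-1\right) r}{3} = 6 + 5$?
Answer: $-8960 + \frac{2 \sqrt{427}}{5} \approx -8951.7$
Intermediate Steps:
$r = -33$ ($r = - 3 \left(6 + 5\right) = \left(-3\right) 11 = -33$)
$c = \frac{2 \sqrt{427}}{5}$ ($c = \frac{\sqrt{1451 + 257}}{5} = \frac{\sqrt{1708}}{5} = \frac{2 \sqrt{427}}{5} \approx 8.2656$)
$\left(-4\right)^{2} \left(-14\right) \left(7 - r\right) + c = \left(-4\right)^{2} \left(-14\right) \left(7 - -33\right) + \frac{2 \sqrt{427}}{5} = 16 \left(-14\right) \left(7 + 33\right) + \frac{2 \sqrt{427}}{5} = \left(-224\right) 40 + \frac{2 \sqrt{427}}{5} = -8960 + \frac{2 \sqrt{427}}{5}$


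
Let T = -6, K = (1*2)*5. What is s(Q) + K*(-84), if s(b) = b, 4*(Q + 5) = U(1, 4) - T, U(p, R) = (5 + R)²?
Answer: -3293/4 ≈ -823.25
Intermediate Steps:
K = 10 (K = 2*5 = 10)
Q = 67/4 (Q = -5 + ((5 + 4)² - 1*(-6))/4 = -5 + (9² + 6)/4 = -5 + (81 + 6)/4 = -5 + (¼)*87 = -5 + 87/4 = 67/4 ≈ 16.750)
s(Q) + K*(-84) = 67/4 + 10*(-84) = 67/4 - 840 = -3293/4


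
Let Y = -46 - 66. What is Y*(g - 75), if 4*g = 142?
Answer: 4424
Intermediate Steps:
g = 71/2 (g = (¼)*142 = 71/2 ≈ 35.500)
Y = -112
Y*(g - 75) = -112*(71/2 - 75) = -112*(-79/2) = 4424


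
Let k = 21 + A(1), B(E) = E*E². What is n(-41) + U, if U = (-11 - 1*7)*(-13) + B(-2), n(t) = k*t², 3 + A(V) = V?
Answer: 32165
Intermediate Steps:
A(V) = -3 + V
B(E) = E³
k = 19 (k = 21 + (-3 + 1) = 21 - 2 = 19)
n(t) = 19*t²
U = 226 (U = (-11 - 1*7)*(-13) + (-2)³ = (-11 - 7)*(-13) - 8 = -18*(-13) - 8 = 234 - 8 = 226)
n(-41) + U = 19*(-41)² + 226 = 19*1681 + 226 = 31939 + 226 = 32165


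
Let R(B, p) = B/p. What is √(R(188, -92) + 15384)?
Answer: √8137055/23 ≈ 124.02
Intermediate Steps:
√(R(188, -92) + 15384) = √(188/(-92) + 15384) = √(188*(-1/92) + 15384) = √(-47/23 + 15384) = √(353785/23) = √8137055/23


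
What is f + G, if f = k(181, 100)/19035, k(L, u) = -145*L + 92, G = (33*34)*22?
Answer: 469833787/19035 ≈ 24683.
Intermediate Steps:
G = 24684 (G = 1122*22 = 24684)
k(L, u) = 92 - 145*L
f = -26153/19035 (f = (92 - 145*181)/19035 = (92 - 26245)*(1/19035) = -26153*1/19035 = -26153/19035 ≈ -1.3739)
f + G = -26153/19035 + 24684 = 469833787/19035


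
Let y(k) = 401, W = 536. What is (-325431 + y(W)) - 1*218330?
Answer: -543360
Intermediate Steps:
(-325431 + y(W)) - 1*218330 = (-325431 + 401) - 1*218330 = -325030 - 218330 = -543360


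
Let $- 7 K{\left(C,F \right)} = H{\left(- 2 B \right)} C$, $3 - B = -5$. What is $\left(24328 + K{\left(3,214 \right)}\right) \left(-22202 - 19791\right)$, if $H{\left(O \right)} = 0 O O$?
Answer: $-1021605704$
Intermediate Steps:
$B = 8$ ($B = 3 - -5 = 3 + 5 = 8$)
$H{\left(O \right)} = 0$ ($H{\left(O \right)} = 0 O = 0$)
$K{\left(C,F \right)} = 0$ ($K{\left(C,F \right)} = - \frac{0 C}{7} = \left(- \frac{1}{7}\right) 0 = 0$)
$\left(24328 + K{\left(3,214 \right)}\right) \left(-22202 - 19791\right) = \left(24328 + 0\right) \left(-22202 - 19791\right) = 24328 \left(-41993\right) = -1021605704$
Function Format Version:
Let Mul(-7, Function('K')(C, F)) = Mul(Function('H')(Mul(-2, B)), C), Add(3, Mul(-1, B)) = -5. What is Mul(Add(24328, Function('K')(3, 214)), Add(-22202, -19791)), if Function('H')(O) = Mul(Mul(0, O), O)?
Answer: -1021605704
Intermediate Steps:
B = 8 (B = Add(3, Mul(-1, -5)) = Add(3, 5) = 8)
Function('H')(O) = 0 (Function('H')(O) = Mul(0, O) = 0)
Function('K')(C, F) = 0 (Function('K')(C, F) = Mul(Rational(-1, 7), Mul(0, C)) = Mul(Rational(-1, 7), 0) = 0)
Mul(Add(24328, Function('K')(3, 214)), Add(-22202, -19791)) = Mul(Add(24328, 0), Add(-22202, -19791)) = Mul(24328, -41993) = -1021605704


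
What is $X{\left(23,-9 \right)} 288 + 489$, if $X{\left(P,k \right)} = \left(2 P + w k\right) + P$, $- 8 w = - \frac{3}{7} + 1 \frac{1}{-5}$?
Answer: $\frac{705507}{35} \approx 20157.0$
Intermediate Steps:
$w = \frac{11}{140}$ ($w = - \frac{- \frac{3}{7} + 1 \frac{1}{-5}}{8} = - \frac{\left(-3\right) \frac{1}{7} + 1 \left(- \frac{1}{5}\right)}{8} = - \frac{- \frac{3}{7} - \frac{1}{5}}{8} = \left(- \frac{1}{8}\right) \left(- \frac{22}{35}\right) = \frac{11}{140} \approx 0.078571$)
$X{\left(P,k \right)} = 3 P + \frac{11 k}{140}$ ($X{\left(P,k \right)} = \left(2 P + \frac{11 k}{140}\right) + P = 3 P + \frac{11 k}{140}$)
$X{\left(23,-9 \right)} 288 + 489 = \left(3 \cdot 23 + \frac{11}{140} \left(-9\right)\right) 288 + 489 = \left(69 - \frac{99}{140}\right) 288 + 489 = \frac{9561}{140} \cdot 288 + 489 = \frac{688392}{35} + 489 = \frac{705507}{35}$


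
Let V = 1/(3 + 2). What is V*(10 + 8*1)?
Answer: 18/5 ≈ 3.6000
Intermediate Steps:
V = ⅕ (V = 1/5 = ⅕ ≈ 0.20000)
V*(10 + 8*1) = (10 + 8*1)/5 = (10 + 8)/5 = (⅕)*18 = 18/5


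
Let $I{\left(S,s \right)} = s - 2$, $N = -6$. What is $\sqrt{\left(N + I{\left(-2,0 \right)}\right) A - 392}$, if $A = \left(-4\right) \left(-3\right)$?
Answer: $2 i \sqrt{122} \approx 22.091 i$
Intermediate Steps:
$I{\left(S,s \right)} = -2 + s$
$A = 12$
$\sqrt{\left(N + I{\left(-2,0 \right)}\right) A - 392} = \sqrt{\left(-6 + \left(-2 + 0\right)\right) 12 - 392} = \sqrt{\left(-6 - 2\right) 12 - 392} = \sqrt{\left(-8\right) 12 - 392} = \sqrt{-96 - 392} = \sqrt{-488} = 2 i \sqrt{122}$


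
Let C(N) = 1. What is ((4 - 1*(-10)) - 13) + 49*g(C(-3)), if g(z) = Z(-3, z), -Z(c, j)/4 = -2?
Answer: 393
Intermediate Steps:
Z(c, j) = 8 (Z(c, j) = -4*(-2) = 8)
g(z) = 8
((4 - 1*(-10)) - 13) + 49*g(C(-3)) = ((4 - 1*(-10)) - 13) + 49*8 = ((4 + 10) - 13) + 392 = (14 - 13) + 392 = 1 + 392 = 393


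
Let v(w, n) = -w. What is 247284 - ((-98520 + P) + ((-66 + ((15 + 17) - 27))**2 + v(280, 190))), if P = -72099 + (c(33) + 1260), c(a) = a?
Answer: 413169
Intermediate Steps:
P = -70806 (P = -72099 + (33 + 1260) = -72099 + 1293 = -70806)
247284 - ((-98520 + P) + ((-66 + ((15 + 17) - 27))**2 + v(280, 190))) = 247284 - ((-98520 - 70806) + ((-66 + ((15 + 17) - 27))**2 - 1*280)) = 247284 - (-169326 + ((-66 + (32 - 27))**2 - 280)) = 247284 - (-169326 + ((-66 + 5)**2 - 280)) = 247284 - (-169326 + ((-61)**2 - 280)) = 247284 - (-169326 + (3721 - 280)) = 247284 - (-169326 + 3441) = 247284 - 1*(-165885) = 247284 + 165885 = 413169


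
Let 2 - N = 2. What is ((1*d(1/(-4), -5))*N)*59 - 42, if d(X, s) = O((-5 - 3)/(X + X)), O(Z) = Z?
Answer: -42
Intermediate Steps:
d(X, s) = -4/X (d(X, s) = (-5 - 3)/(X + X) = -8*1/(2*X) = -4/X)
N = 0 (N = 2 - 1*2 = 2 - 2 = 0)
((1*d(1/(-4), -5))*N)*59 - 42 = ((1*(-4/(1/(-4))))*0)*59 - 42 = ((1*(-4/(-1/4)))*0)*59 - 42 = ((1*(-4*(-4)))*0)*59 - 42 = ((1*16)*0)*59 - 42 = (16*0)*59 - 42 = 0*59 - 42 = 0 - 42 = -42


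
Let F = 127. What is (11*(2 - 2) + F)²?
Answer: 16129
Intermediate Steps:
(11*(2 - 2) + F)² = (11*(2 - 2) + 127)² = (11*0 + 127)² = (0 + 127)² = 127² = 16129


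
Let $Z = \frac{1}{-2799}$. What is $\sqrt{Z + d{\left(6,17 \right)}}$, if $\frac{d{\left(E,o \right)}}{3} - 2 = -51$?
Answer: $\frac{i \sqrt{127962194}}{933} \approx 12.124 i$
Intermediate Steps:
$d{\left(E,o \right)} = -147$ ($d{\left(E,o \right)} = 6 + 3 \left(-51\right) = 6 - 153 = -147$)
$Z = - \frac{1}{2799} \approx -0.00035727$
$\sqrt{Z + d{\left(6,17 \right)}} = \sqrt{- \frac{1}{2799} - 147} = \sqrt{- \frac{411454}{2799}} = \frac{i \sqrt{127962194}}{933}$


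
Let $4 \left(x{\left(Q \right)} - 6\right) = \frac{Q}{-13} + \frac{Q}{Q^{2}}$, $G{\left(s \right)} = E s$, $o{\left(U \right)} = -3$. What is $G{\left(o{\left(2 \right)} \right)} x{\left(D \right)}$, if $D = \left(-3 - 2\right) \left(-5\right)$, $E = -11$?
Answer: $\frac{59301}{325} \approx 182.46$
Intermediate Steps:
$D = 25$ ($D = \left(-5\right) \left(-5\right) = 25$)
$G{\left(s \right)} = - 11 s$
$x{\left(Q \right)} = 6 - \frac{Q}{52} + \frac{1}{4 Q}$ ($x{\left(Q \right)} = 6 + \frac{\frac{Q}{-13} + \frac{Q}{Q^{2}}}{4} = 6 + \frac{Q \left(- \frac{1}{13}\right) + \frac{Q}{Q^{2}}}{4} = 6 + \frac{- \frac{Q}{13} + \frac{1}{Q}}{4} = 6 + \frac{\frac{1}{Q} - \frac{Q}{13}}{4} = 6 - \left(- \frac{1}{4 Q} + \frac{Q}{52}\right) = 6 - \frac{Q}{52} + \frac{1}{4 Q}$)
$G{\left(o{\left(2 \right)} \right)} x{\left(D \right)} = \left(-11\right) \left(-3\right) \frac{13 - 25 \left(-312 + 25\right)}{52 \cdot 25} = 33 \cdot \frac{1}{52} \cdot \frac{1}{25} \left(13 - 25 \left(-287\right)\right) = 33 \cdot \frac{1}{52} \cdot \frac{1}{25} \left(13 + 7175\right) = 33 \cdot \frac{1}{52} \cdot \frac{1}{25} \cdot 7188 = 33 \cdot \frac{1797}{325} = \frac{59301}{325}$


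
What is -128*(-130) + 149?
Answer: 16789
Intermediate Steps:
-128*(-130) + 149 = 16640 + 149 = 16789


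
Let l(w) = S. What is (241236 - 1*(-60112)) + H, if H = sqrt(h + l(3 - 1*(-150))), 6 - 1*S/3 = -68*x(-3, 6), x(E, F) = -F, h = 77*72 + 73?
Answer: 301348 + sqrt(4411) ≈ 3.0141e+5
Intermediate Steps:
h = 5617 (h = 5544 + 73 = 5617)
S = -1206 (S = 18 - (-204)*(-1*6) = 18 - (-204)*(-6) = 18 - 3*408 = 18 - 1224 = -1206)
l(w) = -1206
H = sqrt(4411) (H = sqrt(5617 - 1206) = sqrt(4411) ≈ 66.415)
(241236 - 1*(-60112)) + H = (241236 - 1*(-60112)) + sqrt(4411) = (241236 + 60112) + sqrt(4411) = 301348 + sqrt(4411)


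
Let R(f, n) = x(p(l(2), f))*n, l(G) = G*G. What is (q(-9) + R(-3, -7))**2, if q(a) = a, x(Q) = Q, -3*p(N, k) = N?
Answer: 1/9 ≈ 0.11111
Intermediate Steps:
l(G) = G**2
p(N, k) = -N/3
R(f, n) = -4*n/3 (R(f, n) = (-1/3*2**2)*n = (-1/3*4)*n = -4*n/3)
(q(-9) + R(-3, -7))**2 = (-9 - 4/3*(-7))**2 = (-9 + 28/3)**2 = (1/3)**2 = 1/9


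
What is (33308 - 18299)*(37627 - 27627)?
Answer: 150090000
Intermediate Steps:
(33308 - 18299)*(37627 - 27627) = 15009*10000 = 150090000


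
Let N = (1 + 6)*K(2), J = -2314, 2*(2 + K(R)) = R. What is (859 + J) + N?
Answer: -1462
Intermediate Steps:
K(R) = -2 + R/2
N = -7 (N = (1 + 6)*(-2 + (½)*2) = 7*(-2 + 1) = 7*(-1) = -7)
(859 + J) + N = (859 - 2314) - 7 = -1455 - 7 = -1462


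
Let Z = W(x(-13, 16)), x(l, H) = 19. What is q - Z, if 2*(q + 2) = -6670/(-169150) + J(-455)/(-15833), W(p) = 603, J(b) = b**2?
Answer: -163773826607/267815195 ≈ -611.52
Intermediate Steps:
Z = 603
q = -2281264022/267815195 (q = -2 + (-6670/(-169150) + (-455)**2/(-15833))/2 = -2 + (-6670*(-1/169150) + 207025*(-1/15833))/2 = -2 + (667/16915 - 207025/15833)/2 = -2 + (1/2)*(-3491267264/267815195) = -2 - 1745633632/267815195 = -2281264022/267815195 ≈ -8.5181)
q - Z = -2281264022/267815195 - 1*603 = -2281264022/267815195 - 603 = -163773826607/267815195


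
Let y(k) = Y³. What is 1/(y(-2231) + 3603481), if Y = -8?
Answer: 1/3602969 ≈ 2.7755e-7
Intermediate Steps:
y(k) = -512 (y(k) = (-8)³ = -512)
1/(y(-2231) + 3603481) = 1/(-512 + 3603481) = 1/3602969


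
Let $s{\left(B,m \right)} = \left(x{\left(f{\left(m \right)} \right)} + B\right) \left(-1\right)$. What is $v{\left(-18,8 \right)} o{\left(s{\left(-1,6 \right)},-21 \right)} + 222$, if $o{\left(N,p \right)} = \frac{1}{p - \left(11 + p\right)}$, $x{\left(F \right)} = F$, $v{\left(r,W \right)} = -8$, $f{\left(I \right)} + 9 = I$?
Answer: $\frac{2450}{11} \approx 222.73$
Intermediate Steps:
$f{\left(I \right)} = -9 + I$
$s{\left(B,m \right)} = 9 - B - m$ ($s{\left(B,m \right)} = \left(\left(-9 + m\right) + B\right) \left(-1\right) = \left(-9 + B + m\right) \left(-1\right) = 9 - B - m$)
$o{\left(N,p \right)} = - \frac{1}{11}$ ($o{\left(N,p \right)} = \frac{1}{-11} = - \frac{1}{11}$)
$v{\left(-18,8 \right)} o{\left(s{\left(-1,6 \right)},-21 \right)} + 222 = \left(-8\right) \left(- \frac{1}{11}\right) + 222 = \frac{8}{11} + 222 = \frac{2450}{11}$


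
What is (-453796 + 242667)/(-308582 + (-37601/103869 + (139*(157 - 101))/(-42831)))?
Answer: 104363718802659/152536230562625 ≈ 0.68419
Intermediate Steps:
(-453796 + 242667)/(-308582 + (-37601/103869 + (139*(157 - 101))/(-42831))) = -211129/(-308582 + (-37601*1/103869 + (139*56)*(-1/42831))) = -211129/(-308582 + (-37601/103869 + 7784*(-1/42831))) = -211129/(-308582 + (-37601/103869 - 7784/42831)) = -211129/(-308582 - 268778303/494312571) = -211129/(-152536230562625/494312571) = -211129*(-494312571/152536230562625) = 104363718802659/152536230562625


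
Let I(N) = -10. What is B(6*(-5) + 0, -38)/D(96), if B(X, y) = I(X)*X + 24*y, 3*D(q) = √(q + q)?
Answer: -153*√3/2 ≈ -132.50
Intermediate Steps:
D(q) = √2*√q/3 (D(q) = √(q + q)/3 = √(2*q)/3 = (√2*√q)/3 = √2*√q/3)
B(X, y) = -10*X + 24*y
B(6*(-5) + 0, -38)/D(96) = (-10*(6*(-5) + 0) + 24*(-38))/((√2*√96/3)) = (-10*(-30 + 0) - 912)/((√2*(4*√6)/3)) = (-10*(-30) - 912)/((8*√3/3)) = (300 - 912)*(√3/8) = -153*√3/2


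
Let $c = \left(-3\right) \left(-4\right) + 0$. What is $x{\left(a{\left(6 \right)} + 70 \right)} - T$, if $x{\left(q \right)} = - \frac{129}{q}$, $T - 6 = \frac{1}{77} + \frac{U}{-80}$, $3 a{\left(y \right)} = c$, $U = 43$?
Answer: $- \frac{1645293}{227920} \approx -7.2187$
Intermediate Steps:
$c = 12$ ($c = 12 + 0 = 12$)
$a{\left(y \right)} = 4$ ($a{\left(y \right)} = \frac{1}{3} \cdot 12 = 4$)
$T = \frac{33729}{6160}$ ($T = 6 + \left(\frac{1}{77} + \frac{1}{-80} \cdot 43\right) = 6 + \left(\frac{1}{77} - \frac{43}{80}\right) = 6 - \frac{3231}{6160} = \frac{33729}{6160} \approx 5.4755$)
$x{\left(a{\left(6 \right)} + 70 \right)} - T = - \frac{129}{4 + 70} - \frac{33729}{6160} = - \frac{129}{74} - \frac{33729}{6160} = - \frac{1645293}{227920}$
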